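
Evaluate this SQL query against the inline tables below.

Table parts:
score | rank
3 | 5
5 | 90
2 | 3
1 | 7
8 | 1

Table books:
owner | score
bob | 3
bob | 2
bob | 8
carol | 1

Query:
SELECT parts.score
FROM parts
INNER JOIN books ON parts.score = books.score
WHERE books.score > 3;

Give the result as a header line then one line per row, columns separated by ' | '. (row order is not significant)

After JOIN books (4 rows):
parts.score | parts.rank | books.owner | books.score
3 | 5 | bob | 3
2 | 3 | bob | 2
1 | 7 | carol | 1
8 | 1 | bob | 8
After WHERE (1 rows):
parts.score | parts.rank | books.owner | books.score
8 | 1 | bob | 8
After SELECT (1 rows):
parts.score
8

== RESULT ==
parts.score
8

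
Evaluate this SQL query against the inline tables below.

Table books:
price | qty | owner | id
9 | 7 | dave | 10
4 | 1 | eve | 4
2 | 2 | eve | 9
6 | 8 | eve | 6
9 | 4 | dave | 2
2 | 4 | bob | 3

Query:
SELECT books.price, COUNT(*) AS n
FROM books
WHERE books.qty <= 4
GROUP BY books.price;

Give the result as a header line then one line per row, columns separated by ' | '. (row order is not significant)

After WHERE (4 rows):
books.price | books.qty | books.owner | books.id
4 | 1 | eve | 4
2 | 2 | eve | 9
9 | 4 | dave | 2
2 | 4 | bob | 3
After GROUP BY (3 rows):
books.price | n
4 | 1
2 | 2
9 | 1

== RESULT ==
books.price | n
4 | 1
2 | 2
9 | 1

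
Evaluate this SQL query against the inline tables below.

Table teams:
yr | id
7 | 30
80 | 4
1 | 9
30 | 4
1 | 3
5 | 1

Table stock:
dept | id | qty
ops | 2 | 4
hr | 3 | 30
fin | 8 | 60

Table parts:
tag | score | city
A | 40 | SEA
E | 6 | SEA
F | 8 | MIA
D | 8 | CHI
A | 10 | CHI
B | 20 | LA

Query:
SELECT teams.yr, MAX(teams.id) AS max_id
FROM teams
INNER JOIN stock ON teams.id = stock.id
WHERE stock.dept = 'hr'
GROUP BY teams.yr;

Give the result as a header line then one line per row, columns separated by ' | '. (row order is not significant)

After JOIN stock (1 rows):
teams.yr | teams.id | stock.dept | stock.id | stock.qty
1 | 3 | hr | 3 | 30
After WHERE (1 rows):
teams.yr | teams.id | stock.dept | stock.id | stock.qty
1 | 3 | hr | 3 | 30
After GROUP BY (1 rows):
teams.yr | max_id
1 | 3

== RESULT ==
teams.yr | max_id
1 | 3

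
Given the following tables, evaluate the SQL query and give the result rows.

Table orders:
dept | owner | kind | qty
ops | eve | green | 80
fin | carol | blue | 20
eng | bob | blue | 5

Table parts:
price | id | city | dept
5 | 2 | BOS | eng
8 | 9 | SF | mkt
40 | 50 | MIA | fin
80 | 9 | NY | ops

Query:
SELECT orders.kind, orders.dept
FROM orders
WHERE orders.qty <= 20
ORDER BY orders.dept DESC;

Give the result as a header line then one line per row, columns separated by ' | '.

After WHERE (2 rows):
orders.dept | orders.owner | orders.kind | orders.qty
fin | carol | blue | 20
eng | bob | blue | 5
After SELECT (2 rows):
orders.kind | orders.dept
blue | fin
blue | eng
After ORDER BY (2 rows):
orders.kind | orders.dept
blue | fin
blue | eng

== RESULT ==
orders.kind | orders.dept
blue | fin
blue | eng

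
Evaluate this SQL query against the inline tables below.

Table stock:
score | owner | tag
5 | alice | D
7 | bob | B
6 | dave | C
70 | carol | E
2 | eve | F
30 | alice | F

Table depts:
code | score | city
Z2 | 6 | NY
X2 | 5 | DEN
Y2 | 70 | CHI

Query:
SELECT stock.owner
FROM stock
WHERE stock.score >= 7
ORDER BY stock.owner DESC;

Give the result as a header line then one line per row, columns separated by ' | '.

After WHERE (3 rows):
stock.score | stock.owner | stock.tag
7 | bob | B
70 | carol | E
30 | alice | F
After SELECT (3 rows):
stock.owner
bob
carol
alice
After ORDER BY (3 rows):
stock.owner
carol
bob
alice

== RESULT ==
stock.owner
carol
bob
alice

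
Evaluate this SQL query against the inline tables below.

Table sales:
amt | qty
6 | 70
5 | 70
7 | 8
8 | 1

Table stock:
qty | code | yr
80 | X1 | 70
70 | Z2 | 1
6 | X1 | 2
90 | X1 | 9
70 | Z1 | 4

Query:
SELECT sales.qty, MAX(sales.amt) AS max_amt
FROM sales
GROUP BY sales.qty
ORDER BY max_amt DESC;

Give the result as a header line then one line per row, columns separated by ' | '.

After GROUP BY (3 rows):
sales.qty | max_amt
70 | 6
8 | 7
1 | 8
After ORDER BY (3 rows):
sales.qty | max_amt
1 | 8
8 | 7
70 | 6

== RESULT ==
sales.qty | max_amt
1 | 8
8 | 7
70 | 6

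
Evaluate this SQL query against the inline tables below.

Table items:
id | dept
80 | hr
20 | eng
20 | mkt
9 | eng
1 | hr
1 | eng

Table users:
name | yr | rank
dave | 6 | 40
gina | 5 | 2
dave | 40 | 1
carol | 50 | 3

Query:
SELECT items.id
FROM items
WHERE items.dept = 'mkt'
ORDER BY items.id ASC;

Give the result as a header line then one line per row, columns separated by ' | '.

After WHERE (1 rows):
items.id | items.dept
20 | mkt
After SELECT (1 rows):
items.id
20
After ORDER BY (1 rows):
items.id
20

== RESULT ==
items.id
20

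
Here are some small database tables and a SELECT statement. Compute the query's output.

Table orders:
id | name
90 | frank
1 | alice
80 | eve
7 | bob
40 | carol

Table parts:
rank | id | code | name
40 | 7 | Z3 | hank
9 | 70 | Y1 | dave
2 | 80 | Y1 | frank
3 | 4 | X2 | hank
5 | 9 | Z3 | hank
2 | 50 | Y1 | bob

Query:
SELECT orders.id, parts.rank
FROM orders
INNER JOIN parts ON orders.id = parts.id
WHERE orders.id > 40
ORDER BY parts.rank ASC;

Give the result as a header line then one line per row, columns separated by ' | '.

After JOIN parts (2 rows):
orders.id | orders.name | parts.rank | parts.id | parts.code | parts.name
80 | eve | 2 | 80 | Y1 | frank
7 | bob | 40 | 7 | Z3 | hank
After WHERE (1 rows):
orders.id | orders.name | parts.rank | parts.id | parts.code | parts.name
80 | eve | 2 | 80 | Y1 | frank
After SELECT (1 rows):
orders.id | parts.rank
80 | 2
After ORDER BY (1 rows):
orders.id | parts.rank
80 | 2

== RESULT ==
orders.id | parts.rank
80 | 2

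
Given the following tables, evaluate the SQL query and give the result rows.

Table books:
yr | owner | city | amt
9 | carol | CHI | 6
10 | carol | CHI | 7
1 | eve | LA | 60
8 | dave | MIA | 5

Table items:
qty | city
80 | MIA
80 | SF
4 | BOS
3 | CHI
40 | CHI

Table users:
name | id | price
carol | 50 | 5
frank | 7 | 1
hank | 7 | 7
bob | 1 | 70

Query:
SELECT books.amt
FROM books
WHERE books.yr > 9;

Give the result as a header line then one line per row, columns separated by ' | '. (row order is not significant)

After WHERE (1 rows):
books.yr | books.owner | books.city | books.amt
10 | carol | CHI | 7
After SELECT (1 rows):
books.amt
7

== RESULT ==
books.amt
7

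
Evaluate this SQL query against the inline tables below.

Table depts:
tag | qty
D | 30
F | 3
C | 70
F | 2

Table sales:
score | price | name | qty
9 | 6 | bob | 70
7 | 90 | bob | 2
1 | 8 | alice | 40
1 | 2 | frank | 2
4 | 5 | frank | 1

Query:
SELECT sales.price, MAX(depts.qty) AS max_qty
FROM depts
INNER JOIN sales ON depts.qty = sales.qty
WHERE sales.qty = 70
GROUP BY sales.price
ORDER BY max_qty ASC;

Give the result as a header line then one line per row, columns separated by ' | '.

After JOIN sales (3 rows):
depts.tag | depts.qty | sales.score | sales.price | sales.name | sales.qty
C | 70 | 9 | 6 | bob | 70
F | 2 | 7 | 90 | bob | 2
F | 2 | 1 | 2 | frank | 2
After WHERE (1 rows):
depts.tag | depts.qty | sales.score | sales.price | sales.name | sales.qty
C | 70 | 9 | 6 | bob | 70
After GROUP BY (1 rows):
sales.price | max_qty
6 | 70
After ORDER BY (1 rows):
sales.price | max_qty
6 | 70

== RESULT ==
sales.price | max_qty
6 | 70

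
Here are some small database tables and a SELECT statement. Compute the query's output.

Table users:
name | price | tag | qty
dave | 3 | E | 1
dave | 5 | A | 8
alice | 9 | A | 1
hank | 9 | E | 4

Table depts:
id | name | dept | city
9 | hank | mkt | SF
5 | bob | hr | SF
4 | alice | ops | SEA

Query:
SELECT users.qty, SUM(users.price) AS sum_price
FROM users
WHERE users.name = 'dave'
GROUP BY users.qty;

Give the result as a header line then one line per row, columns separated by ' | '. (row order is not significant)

After WHERE (2 rows):
users.name | users.price | users.tag | users.qty
dave | 3 | E | 1
dave | 5 | A | 8
After GROUP BY (2 rows):
users.qty | sum_price
1 | 3
8 | 5

== RESULT ==
users.qty | sum_price
1 | 3
8 | 5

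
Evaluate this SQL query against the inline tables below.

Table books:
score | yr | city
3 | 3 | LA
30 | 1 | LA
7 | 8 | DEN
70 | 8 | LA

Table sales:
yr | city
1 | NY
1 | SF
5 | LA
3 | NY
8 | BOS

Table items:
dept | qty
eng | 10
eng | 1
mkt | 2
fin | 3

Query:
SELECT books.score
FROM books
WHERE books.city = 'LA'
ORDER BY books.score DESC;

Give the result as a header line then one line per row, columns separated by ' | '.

After WHERE (3 rows):
books.score | books.yr | books.city
3 | 3 | LA
30 | 1 | LA
70 | 8 | LA
After SELECT (3 rows):
books.score
3
30
70
After ORDER BY (3 rows):
books.score
70
30
3

== RESULT ==
books.score
70
30
3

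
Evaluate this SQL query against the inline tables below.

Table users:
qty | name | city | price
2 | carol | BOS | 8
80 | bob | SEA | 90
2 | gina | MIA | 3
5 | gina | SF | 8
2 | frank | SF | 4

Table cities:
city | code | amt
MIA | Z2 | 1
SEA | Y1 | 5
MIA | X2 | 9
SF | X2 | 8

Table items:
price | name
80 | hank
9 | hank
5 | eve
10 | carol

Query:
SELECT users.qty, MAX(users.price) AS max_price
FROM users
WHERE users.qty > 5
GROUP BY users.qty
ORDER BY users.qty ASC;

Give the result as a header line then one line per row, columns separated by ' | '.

== RESULT ==
users.qty | max_price
80 | 90

Derivation:
After WHERE (1 rows):
users.qty | users.name | users.city | users.price
80 | bob | SEA | 90
After GROUP BY (1 rows):
users.qty | max_price
80 | 90
After ORDER BY (1 rows):
users.qty | max_price
80 | 90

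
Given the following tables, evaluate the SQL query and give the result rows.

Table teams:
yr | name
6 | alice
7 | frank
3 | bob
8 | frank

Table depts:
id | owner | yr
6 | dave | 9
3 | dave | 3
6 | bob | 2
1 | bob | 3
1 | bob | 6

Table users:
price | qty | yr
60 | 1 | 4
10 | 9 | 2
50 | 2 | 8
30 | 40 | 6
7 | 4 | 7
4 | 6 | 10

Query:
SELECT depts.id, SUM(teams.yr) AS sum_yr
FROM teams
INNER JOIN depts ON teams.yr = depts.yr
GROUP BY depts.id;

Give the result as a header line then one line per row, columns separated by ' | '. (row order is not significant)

== RESULT ==
depts.id | sum_yr
1 | 9
3 | 3

Derivation:
After JOIN depts (3 rows):
teams.yr | teams.name | depts.id | depts.owner | depts.yr
6 | alice | 1 | bob | 6
3 | bob | 3 | dave | 3
3 | bob | 1 | bob | 3
After GROUP BY (2 rows):
depts.id | sum_yr
1 | 9
3 | 3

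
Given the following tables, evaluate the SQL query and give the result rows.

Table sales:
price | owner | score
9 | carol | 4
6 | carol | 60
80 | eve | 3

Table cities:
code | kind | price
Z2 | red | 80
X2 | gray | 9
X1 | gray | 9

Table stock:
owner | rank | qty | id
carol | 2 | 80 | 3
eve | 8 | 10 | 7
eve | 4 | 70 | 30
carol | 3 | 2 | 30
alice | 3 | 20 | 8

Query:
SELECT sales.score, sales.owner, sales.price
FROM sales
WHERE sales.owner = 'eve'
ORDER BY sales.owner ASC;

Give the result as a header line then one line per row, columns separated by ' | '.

After WHERE (1 rows):
sales.price | sales.owner | sales.score
80 | eve | 3
After SELECT (1 rows):
sales.score | sales.owner | sales.price
3 | eve | 80
After ORDER BY (1 rows):
sales.score | sales.owner | sales.price
3 | eve | 80

== RESULT ==
sales.score | sales.owner | sales.price
3 | eve | 80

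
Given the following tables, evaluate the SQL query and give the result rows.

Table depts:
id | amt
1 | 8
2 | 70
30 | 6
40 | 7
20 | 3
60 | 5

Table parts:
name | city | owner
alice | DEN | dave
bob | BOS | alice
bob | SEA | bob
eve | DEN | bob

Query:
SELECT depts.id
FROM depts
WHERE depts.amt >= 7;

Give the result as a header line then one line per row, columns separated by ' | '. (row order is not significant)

== RESULT ==
depts.id
1
2
40

Derivation:
After WHERE (3 rows):
depts.id | depts.amt
1 | 8
2 | 70
40 | 7
After SELECT (3 rows):
depts.id
1
2
40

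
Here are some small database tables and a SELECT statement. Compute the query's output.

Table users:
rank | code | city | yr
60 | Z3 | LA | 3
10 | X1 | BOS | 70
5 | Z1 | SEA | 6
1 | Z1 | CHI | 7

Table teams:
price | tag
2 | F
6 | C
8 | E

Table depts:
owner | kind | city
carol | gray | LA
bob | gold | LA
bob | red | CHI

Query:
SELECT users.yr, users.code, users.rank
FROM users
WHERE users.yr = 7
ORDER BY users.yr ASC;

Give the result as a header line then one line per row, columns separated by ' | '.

== RESULT ==
users.yr | users.code | users.rank
7 | Z1 | 1

Derivation:
After WHERE (1 rows):
users.rank | users.code | users.city | users.yr
1 | Z1 | CHI | 7
After SELECT (1 rows):
users.yr | users.code | users.rank
7 | Z1 | 1
After ORDER BY (1 rows):
users.yr | users.code | users.rank
7 | Z1 | 1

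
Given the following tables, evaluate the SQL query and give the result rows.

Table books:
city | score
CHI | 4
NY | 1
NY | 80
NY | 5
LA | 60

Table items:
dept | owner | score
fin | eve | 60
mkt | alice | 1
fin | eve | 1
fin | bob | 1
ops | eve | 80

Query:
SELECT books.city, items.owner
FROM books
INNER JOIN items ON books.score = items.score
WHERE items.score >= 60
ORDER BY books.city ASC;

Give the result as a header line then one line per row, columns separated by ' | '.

After JOIN items (5 rows):
books.city | books.score | items.dept | items.owner | items.score
NY | 1 | mkt | alice | 1
NY | 1 | fin | eve | 1
NY | 1 | fin | bob | 1
NY | 80 | ops | eve | 80
LA | 60 | fin | eve | 60
After WHERE (2 rows):
books.city | books.score | items.dept | items.owner | items.score
NY | 80 | ops | eve | 80
LA | 60 | fin | eve | 60
After SELECT (2 rows):
books.city | items.owner
NY | eve
LA | eve
After ORDER BY (2 rows):
books.city | items.owner
LA | eve
NY | eve

== RESULT ==
books.city | items.owner
LA | eve
NY | eve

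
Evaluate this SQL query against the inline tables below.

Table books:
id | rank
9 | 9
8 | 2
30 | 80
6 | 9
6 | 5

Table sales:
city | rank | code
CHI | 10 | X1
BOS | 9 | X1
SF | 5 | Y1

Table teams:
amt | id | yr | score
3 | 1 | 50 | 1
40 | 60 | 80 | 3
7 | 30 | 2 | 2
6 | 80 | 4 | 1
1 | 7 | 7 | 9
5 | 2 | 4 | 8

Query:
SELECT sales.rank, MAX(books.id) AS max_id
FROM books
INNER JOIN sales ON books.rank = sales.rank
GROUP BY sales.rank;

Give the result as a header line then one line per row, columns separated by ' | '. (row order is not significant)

After JOIN sales (3 rows):
books.id | books.rank | sales.city | sales.rank | sales.code
9 | 9 | BOS | 9 | X1
6 | 9 | BOS | 9 | X1
6 | 5 | SF | 5 | Y1
After GROUP BY (2 rows):
sales.rank | max_id
9 | 9
5 | 6

== RESULT ==
sales.rank | max_id
9 | 9
5 | 6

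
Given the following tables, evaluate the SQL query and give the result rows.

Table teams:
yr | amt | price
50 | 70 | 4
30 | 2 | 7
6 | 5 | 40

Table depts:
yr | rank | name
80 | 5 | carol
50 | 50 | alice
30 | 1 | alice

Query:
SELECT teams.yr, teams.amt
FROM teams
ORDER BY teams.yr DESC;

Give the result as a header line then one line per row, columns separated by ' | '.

After SELECT (3 rows):
teams.yr | teams.amt
50 | 70
30 | 2
6 | 5
After ORDER BY (3 rows):
teams.yr | teams.amt
50 | 70
30 | 2
6 | 5

== RESULT ==
teams.yr | teams.amt
50 | 70
30 | 2
6 | 5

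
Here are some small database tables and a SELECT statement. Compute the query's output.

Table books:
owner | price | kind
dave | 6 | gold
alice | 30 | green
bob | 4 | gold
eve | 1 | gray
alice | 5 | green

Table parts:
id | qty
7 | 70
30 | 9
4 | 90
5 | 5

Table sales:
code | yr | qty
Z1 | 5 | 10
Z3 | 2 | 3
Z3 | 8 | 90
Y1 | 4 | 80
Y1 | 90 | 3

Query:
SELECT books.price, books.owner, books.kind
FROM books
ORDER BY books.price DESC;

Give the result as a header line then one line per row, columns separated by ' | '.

== RESULT ==
books.price | books.owner | books.kind
30 | alice | green
6 | dave | gold
5 | alice | green
4 | bob | gold
1 | eve | gray

Derivation:
After SELECT (5 rows):
books.price | books.owner | books.kind
6 | dave | gold
30 | alice | green
4 | bob | gold
1 | eve | gray
5 | alice | green
After ORDER BY (5 rows):
books.price | books.owner | books.kind
30 | alice | green
6 | dave | gold
5 | alice | green
4 | bob | gold
1 | eve | gray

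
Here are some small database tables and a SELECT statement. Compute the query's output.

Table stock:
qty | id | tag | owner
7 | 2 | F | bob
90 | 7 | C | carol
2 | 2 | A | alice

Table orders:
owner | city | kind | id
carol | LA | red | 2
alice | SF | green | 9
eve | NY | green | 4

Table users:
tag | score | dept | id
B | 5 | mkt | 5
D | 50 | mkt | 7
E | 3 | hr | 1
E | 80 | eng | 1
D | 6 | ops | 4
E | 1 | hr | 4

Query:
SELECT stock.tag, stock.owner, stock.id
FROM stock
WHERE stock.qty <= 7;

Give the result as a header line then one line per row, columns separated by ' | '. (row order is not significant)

== RESULT ==
stock.tag | stock.owner | stock.id
F | bob | 2
A | alice | 2

Derivation:
After WHERE (2 rows):
stock.qty | stock.id | stock.tag | stock.owner
7 | 2 | F | bob
2 | 2 | A | alice
After SELECT (2 rows):
stock.tag | stock.owner | stock.id
F | bob | 2
A | alice | 2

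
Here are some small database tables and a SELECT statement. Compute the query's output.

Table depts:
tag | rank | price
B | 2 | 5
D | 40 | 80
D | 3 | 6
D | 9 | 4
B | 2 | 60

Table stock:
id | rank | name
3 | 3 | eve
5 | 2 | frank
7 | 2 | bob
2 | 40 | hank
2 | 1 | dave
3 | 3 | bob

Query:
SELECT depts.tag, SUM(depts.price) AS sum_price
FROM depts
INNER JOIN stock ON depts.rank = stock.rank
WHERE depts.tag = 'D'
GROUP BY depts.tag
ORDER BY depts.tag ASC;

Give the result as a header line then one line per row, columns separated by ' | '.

== RESULT ==
depts.tag | sum_price
D | 92

Derivation:
After JOIN stock (7 rows):
depts.tag | depts.rank | depts.price | stock.id | stock.rank | stock.name
B | 2 | 5 | 5 | 2 | frank
B | 2 | 5 | 7 | 2 | bob
D | 40 | 80 | 2 | 40 | hank
D | 3 | 6 | 3 | 3 | eve
D | 3 | 6 | 3 | 3 | bob
B | 2 | 60 | 5 | 2 | frank
B | 2 | 60 | 7 | 2 | bob
After WHERE (3 rows):
depts.tag | depts.rank | depts.price | stock.id | stock.rank | stock.name
D | 40 | 80 | 2 | 40 | hank
D | 3 | 6 | 3 | 3 | eve
D | 3 | 6 | 3 | 3 | bob
After GROUP BY (1 rows):
depts.tag | sum_price
D | 92
After ORDER BY (1 rows):
depts.tag | sum_price
D | 92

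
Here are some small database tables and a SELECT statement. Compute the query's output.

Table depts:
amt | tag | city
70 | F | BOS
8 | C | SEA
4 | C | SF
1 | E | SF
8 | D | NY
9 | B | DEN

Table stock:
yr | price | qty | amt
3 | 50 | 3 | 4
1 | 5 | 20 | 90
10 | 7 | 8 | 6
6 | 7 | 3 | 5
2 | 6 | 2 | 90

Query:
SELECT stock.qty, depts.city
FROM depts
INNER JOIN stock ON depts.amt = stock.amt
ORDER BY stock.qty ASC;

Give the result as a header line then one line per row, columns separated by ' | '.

After JOIN stock (1 rows):
depts.amt | depts.tag | depts.city | stock.yr | stock.price | stock.qty | stock.amt
4 | C | SF | 3 | 50 | 3 | 4
After SELECT (1 rows):
stock.qty | depts.city
3 | SF
After ORDER BY (1 rows):
stock.qty | depts.city
3 | SF

== RESULT ==
stock.qty | depts.city
3 | SF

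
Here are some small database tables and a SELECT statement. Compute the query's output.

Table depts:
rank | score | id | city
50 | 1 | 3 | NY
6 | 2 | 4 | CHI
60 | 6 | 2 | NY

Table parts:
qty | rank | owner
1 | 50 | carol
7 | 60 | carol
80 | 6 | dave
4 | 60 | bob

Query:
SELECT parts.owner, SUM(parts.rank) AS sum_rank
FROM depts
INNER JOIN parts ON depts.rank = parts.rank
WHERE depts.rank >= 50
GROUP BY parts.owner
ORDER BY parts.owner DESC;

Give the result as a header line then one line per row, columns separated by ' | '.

After JOIN parts (4 rows):
depts.rank | depts.score | depts.id | depts.city | parts.qty | parts.rank | parts.owner
50 | 1 | 3 | NY | 1 | 50 | carol
6 | 2 | 4 | CHI | 80 | 6 | dave
60 | 6 | 2 | NY | 7 | 60 | carol
60 | 6 | 2 | NY | 4 | 60 | bob
After WHERE (3 rows):
depts.rank | depts.score | depts.id | depts.city | parts.qty | parts.rank | parts.owner
50 | 1 | 3 | NY | 1 | 50 | carol
60 | 6 | 2 | NY | 7 | 60 | carol
60 | 6 | 2 | NY | 4 | 60 | bob
After GROUP BY (2 rows):
parts.owner | sum_rank
carol | 110
bob | 60
After ORDER BY (2 rows):
parts.owner | sum_rank
carol | 110
bob | 60

== RESULT ==
parts.owner | sum_rank
carol | 110
bob | 60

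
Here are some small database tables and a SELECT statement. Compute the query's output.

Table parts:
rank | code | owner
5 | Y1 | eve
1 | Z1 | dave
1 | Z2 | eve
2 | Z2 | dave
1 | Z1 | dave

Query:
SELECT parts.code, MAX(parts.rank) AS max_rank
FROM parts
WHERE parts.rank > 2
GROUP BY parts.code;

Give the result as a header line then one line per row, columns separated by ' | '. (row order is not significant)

After WHERE (1 rows):
parts.rank | parts.code | parts.owner
5 | Y1 | eve
After GROUP BY (1 rows):
parts.code | max_rank
Y1 | 5

== RESULT ==
parts.code | max_rank
Y1 | 5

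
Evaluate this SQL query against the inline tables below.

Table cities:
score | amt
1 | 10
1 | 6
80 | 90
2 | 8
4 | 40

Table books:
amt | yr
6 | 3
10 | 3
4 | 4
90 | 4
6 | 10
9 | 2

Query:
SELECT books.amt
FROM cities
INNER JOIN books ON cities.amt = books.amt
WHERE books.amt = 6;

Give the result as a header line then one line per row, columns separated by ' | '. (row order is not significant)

After JOIN books (4 rows):
cities.score | cities.amt | books.amt | books.yr
1 | 10 | 10 | 3
1 | 6 | 6 | 3
1 | 6 | 6 | 10
80 | 90 | 90 | 4
After WHERE (2 rows):
cities.score | cities.amt | books.amt | books.yr
1 | 6 | 6 | 3
1 | 6 | 6 | 10
After SELECT (2 rows):
books.amt
6
6

== RESULT ==
books.amt
6
6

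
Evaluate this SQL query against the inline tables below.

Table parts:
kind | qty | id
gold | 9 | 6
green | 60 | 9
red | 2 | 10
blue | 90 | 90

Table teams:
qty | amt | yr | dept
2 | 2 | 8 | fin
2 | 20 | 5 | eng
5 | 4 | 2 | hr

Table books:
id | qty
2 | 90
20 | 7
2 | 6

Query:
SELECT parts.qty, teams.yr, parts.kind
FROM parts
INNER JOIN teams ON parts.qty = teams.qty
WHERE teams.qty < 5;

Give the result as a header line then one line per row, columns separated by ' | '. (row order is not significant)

After JOIN teams (2 rows):
parts.kind | parts.qty | parts.id | teams.qty | teams.amt | teams.yr | teams.dept
red | 2 | 10 | 2 | 2 | 8 | fin
red | 2 | 10 | 2 | 20 | 5 | eng
After WHERE (2 rows):
parts.kind | parts.qty | parts.id | teams.qty | teams.amt | teams.yr | teams.dept
red | 2 | 10 | 2 | 2 | 8 | fin
red | 2 | 10 | 2 | 20 | 5 | eng
After SELECT (2 rows):
parts.qty | teams.yr | parts.kind
2 | 8 | red
2 | 5 | red

== RESULT ==
parts.qty | teams.yr | parts.kind
2 | 8 | red
2 | 5 | red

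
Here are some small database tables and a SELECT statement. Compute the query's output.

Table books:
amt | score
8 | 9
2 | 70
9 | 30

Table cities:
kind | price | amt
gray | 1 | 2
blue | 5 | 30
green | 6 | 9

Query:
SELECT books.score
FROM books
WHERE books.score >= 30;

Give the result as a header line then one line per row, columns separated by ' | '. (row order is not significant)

After WHERE (2 rows):
books.amt | books.score
2 | 70
9 | 30
After SELECT (2 rows):
books.score
70
30

== RESULT ==
books.score
70
30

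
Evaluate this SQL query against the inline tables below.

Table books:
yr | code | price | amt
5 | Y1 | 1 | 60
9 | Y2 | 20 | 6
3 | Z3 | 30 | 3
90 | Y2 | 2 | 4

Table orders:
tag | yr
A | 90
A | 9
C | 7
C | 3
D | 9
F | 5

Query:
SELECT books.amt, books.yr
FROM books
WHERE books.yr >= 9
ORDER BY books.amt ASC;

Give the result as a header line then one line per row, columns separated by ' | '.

== RESULT ==
books.amt | books.yr
4 | 90
6 | 9

Derivation:
After WHERE (2 rows):
books.yr | books.code | books.price | books.amt
9 | Y2 | 20 | 6
90 | Y2 | 2 | 4
After SELECT (2 rows):
books.amt | books.yr
6 | 9
4 | 90
After ORDER BY (2 rows):
books.amt | books.yr
4 | 90
6 | 9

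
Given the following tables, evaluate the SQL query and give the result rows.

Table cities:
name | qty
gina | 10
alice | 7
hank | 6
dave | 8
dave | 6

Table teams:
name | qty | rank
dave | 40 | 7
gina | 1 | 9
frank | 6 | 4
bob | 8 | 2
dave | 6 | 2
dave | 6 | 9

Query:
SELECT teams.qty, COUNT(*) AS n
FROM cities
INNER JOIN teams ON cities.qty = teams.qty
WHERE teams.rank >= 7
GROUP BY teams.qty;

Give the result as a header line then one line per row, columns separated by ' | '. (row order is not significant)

== RESULT ==
teams.qty | n
6 | 2

Derivation:
After JOIN teams (7 rows):
cities.name | cities.qty | teams.name | teams.qty | teams.rank
hank | 6 | frank | 6 | 4
hank | 6 | dave | 6 | 2
hank | 6 | dave | 6 | 9
dave | 8 | bob | 8 | 2
dave | 6 | frank | 6 | 4
dave | 6 | dave | 6 | 2
dave | 6 | dave | 6 | 9
After WHERE (2 rows):
cities.name | cities.qty | teams.name | teams.qty | teams.rank
hank | 6 | dave | 6 | 9
dave | 6 | dave | 6 | 9
After GROUP BY (1 rows):
teams.qty | n
6 | 2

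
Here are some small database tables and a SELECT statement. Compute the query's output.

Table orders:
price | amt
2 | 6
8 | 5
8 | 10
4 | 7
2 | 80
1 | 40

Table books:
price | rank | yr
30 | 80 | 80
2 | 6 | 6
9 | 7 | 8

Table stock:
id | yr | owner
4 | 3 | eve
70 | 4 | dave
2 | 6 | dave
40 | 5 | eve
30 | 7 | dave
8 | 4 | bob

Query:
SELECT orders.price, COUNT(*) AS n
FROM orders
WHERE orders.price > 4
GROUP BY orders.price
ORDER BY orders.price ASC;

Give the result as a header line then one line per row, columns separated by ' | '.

After WHERE (2 rows):
orders.price | orders.amt
8 | 5
8 | 10
After GROUP BY (1 rows):
orders.price | n
8 | 2
After ORDER BY (1 rows):
orders.price | n
8 | 2

== RESULT ==
orders.price | n
8 | 2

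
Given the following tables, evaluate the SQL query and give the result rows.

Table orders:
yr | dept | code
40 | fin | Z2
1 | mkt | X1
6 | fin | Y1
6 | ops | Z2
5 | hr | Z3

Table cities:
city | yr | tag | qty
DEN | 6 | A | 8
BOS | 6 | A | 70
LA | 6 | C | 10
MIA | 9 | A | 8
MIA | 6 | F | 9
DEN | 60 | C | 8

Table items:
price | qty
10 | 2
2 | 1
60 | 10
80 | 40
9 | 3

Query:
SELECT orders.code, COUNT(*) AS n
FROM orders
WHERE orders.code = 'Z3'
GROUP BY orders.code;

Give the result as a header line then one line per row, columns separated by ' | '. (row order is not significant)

== RESULT ==
orders.code | n
Z3 | 1

Derivation:
After WHERE (1 rows):
orders.yr | orders.dept | orders.code
5 | hr | Z3
After GROUP BY (1 rows):
orders.code | n
Z3 | 1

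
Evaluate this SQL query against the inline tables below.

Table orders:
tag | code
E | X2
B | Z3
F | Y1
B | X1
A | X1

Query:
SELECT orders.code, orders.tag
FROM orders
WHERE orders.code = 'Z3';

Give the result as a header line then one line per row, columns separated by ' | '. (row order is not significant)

== RESULT ==
orders.code | orders.tag
Z3 | B

Derivation:
After WHERE (1 rows):
orders.tag | orders.code
B | Z3
After SELECT (1 rows):
orders.code | orders.tag
Z3 | B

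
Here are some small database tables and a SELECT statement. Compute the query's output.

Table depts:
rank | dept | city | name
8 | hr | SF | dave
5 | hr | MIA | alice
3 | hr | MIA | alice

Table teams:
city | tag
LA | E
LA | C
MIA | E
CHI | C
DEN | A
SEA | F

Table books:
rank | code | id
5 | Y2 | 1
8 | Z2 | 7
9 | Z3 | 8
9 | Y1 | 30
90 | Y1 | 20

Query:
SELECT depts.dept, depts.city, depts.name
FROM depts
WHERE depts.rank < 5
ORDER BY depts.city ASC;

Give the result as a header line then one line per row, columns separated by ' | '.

== RESULT ==
depts.dept | depts.city | depts.name
hr | MIA | alice

Derivation:
After WHERE (1 rows):
depts.rank | depts.dept | depts.city | depts.name
3 | hr | MIA | alice
After SELECT (1 rows):
depts.dept | depts.city | depts.name
hr | MIA | alice
After ORDER BY (1 rows):
depts.dept | depts.city | depts.name
hr | MIA | alice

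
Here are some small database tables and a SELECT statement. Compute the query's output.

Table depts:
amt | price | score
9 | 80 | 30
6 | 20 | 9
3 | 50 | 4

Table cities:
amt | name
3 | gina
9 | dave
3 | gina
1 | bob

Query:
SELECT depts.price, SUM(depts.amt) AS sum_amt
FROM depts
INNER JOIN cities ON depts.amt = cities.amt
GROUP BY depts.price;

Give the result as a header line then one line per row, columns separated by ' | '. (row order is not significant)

After JOIN cities (3 rows):
depts.amt | depts.price | depts.score | cities.amt | cities.name
9 | 80 | 30 | 9 | dave
3 | 50 | 4 | 3 | gina
3 | 50 | 4 | 3 | gina
After GROUP BY (2 rows):
depts.price | sum_amt
80 | 9
50 | 6

== RESULT ==
depts.price | sum_amt
80 | 9
50 | 6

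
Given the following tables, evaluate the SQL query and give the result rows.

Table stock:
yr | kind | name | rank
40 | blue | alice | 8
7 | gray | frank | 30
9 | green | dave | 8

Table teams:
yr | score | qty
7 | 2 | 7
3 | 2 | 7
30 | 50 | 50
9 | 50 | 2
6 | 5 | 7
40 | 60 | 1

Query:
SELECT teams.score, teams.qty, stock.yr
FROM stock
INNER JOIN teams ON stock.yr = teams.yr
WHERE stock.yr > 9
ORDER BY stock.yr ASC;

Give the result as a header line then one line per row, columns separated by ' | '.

After JOIN teams (3 rows):
stock.yr | stock.kind | stock.name | stock.rank | teams.yr | teams.score | teams.qty
40 | blue | alice | 8 | 40 | 60 | 1
7 | gray | frank | 30 | 7 | 2 | 7
9 | green | dave | 8 | 9 | 50 | 2
After WHERE (1 rows):
stock.yr | stock.kind | stock.name | stock.rank | teams.yr | teams.score | teams.qty
40 | blue | alice | 8 | 40 | 60 | 1
After SELECT (1 rows):
teams.score | teams.qty | stock.yr
60 | 1 | 40
After ORDER BY (1 rows):
teams.score | teams.qty | stock.yr
60 | 1 | 40

== RESULT ==
teams.score | teams.qty | stock.yr
60 | 1 | 40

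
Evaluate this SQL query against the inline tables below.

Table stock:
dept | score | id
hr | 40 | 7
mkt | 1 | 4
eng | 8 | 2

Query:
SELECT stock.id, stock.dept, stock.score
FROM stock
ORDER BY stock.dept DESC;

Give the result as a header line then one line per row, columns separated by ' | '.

After SELECT (3 rows):
stock.id | stock.dept | stock.score
7 | hr | 40
4 | mkt | 1
2 | eng | 8
After ORDER BY (3 rows):
stock.id | stock.dept | stock.score
4 | mkt | 1
7 | hr | 40
2 | eng | 8

== RESULT ==
stock.id | stock.dept | stock.score
4 | mkt | 1
7 | hr | 40
2 | eng | 8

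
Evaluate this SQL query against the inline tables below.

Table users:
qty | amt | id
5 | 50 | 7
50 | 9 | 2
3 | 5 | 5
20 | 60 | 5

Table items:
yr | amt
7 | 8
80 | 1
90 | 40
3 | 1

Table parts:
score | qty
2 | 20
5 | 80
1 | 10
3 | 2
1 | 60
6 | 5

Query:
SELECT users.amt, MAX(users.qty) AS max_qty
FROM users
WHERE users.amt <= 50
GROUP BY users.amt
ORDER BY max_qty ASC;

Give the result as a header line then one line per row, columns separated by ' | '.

== RESULT ==
users.amt | max_qty
5 | 3
50 | 5
9 | 50

Derivation:
After WHERE (3 rows):
users.qty | users.amt | users.id
5 | 50 | 7
50 | 9 | 2
3 | 5 | 5
After GROUP BY (3 rows):
users.amt | max_qty
50 | 5
9 | 50
5 | 3
After ORDER BY (3 rows):
users.amt | max_qty
5 | 3
50 | 5
9 | 50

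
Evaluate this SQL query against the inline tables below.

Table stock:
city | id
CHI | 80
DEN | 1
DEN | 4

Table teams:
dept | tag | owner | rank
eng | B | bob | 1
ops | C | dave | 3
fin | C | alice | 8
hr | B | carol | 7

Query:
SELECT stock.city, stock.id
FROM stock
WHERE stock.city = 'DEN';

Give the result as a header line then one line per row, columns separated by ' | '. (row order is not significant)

== RESULT ==
stock.city | stock.id
DEN | 1
DEN | 4

Derivation:
After WHERE (2 rows):
stock.city | stock.id
DEN | 1
DEN | 4
After SELECT (2 rows):
stock.city | stock.id
DEN | 1
DEN | 4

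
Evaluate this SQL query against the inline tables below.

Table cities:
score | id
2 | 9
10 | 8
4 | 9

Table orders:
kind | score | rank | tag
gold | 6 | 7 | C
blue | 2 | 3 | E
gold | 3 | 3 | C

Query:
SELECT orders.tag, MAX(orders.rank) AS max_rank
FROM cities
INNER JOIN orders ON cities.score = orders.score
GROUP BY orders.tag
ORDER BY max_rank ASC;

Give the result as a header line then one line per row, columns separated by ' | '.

== RESULT ==
orders.tag | max_rank
E | 3

Derivation:
After JOIN orders (1 rows):
cities.score | cities.id | orders.kind | orders.score | orders.rank | orders.tag
2 | 9 | blue | 2 | 3 | E
After GROUP BY (1 rows):
orders.tag | max_rank
E | 3
After ORDER BY (1 rows):
orders.tag | max_rank
E | 3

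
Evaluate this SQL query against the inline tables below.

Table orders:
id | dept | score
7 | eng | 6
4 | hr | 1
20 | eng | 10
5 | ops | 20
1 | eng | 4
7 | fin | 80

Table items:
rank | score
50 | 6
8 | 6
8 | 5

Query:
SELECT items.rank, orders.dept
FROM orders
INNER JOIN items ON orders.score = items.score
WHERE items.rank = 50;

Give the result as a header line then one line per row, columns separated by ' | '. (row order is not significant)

== RESULT ==
items.rank | orders.dept
50 | eng

Derivation:
After JOIN items (2 rows):
orders.id | orders.dept | orders.score | items.rank | items.score
7 | eng | 6 | 50 | 6
7 | eng | 6 | 8 | 6
After WHERE (1 rows):
orders.id | orders.dept | orders.score | items.rank | items.score
7 | eng | 6 | 50 | 6
After SELECT (1 rows):
items.rank | orders.dept
50 | eng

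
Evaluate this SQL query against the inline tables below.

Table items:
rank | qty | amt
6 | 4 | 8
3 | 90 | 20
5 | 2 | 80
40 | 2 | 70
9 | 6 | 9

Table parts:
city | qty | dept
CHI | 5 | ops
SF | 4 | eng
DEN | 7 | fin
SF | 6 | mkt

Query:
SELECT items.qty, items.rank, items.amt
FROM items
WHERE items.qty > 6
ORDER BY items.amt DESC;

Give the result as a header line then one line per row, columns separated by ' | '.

After WHERE (1 rows):
items.rank | items.qty | items.amt
3 | 90 | 20
After SELECT (1 rows):
items.qty | items.rank | items.amt
90 | 3 | 20
After ORDER BY (1 rows):
items.qty | items.rank | items.amt
90 | 3 | 20

== RESULT ==
items.qty | items.rank | items.amt
90 | 3 | 20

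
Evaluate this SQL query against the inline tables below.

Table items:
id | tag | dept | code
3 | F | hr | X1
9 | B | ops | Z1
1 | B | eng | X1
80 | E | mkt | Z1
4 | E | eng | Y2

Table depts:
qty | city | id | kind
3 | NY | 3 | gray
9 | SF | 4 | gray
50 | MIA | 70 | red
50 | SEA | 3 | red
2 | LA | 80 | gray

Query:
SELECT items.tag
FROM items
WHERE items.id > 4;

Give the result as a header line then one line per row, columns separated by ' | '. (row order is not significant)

== RESULT ==
items.tag
B
E

Derivation:
After WHERE (2 rows):
items.id | items.tag | items.dept | items.code
9 | B | ops | Z1
80 | E | mkt | Z1
After SELECT (2 rows):
items.tag
B
E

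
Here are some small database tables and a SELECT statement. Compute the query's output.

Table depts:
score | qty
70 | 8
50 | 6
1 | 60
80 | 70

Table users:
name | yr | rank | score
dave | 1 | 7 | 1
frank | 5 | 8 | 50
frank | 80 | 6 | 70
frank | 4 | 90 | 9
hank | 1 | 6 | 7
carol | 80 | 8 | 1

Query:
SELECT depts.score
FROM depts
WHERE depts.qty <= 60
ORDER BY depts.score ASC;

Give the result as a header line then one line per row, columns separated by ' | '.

After WHERE (3 rows):
depts.score | depts.qty
70 | 8
50 | 6
1 | 60
After SELECT (3 rows):
depts.score
70
50
1
After ORDER BY (3 rows):
depts.score
1
50
70

== RESULT ==
depts.score
1
50
70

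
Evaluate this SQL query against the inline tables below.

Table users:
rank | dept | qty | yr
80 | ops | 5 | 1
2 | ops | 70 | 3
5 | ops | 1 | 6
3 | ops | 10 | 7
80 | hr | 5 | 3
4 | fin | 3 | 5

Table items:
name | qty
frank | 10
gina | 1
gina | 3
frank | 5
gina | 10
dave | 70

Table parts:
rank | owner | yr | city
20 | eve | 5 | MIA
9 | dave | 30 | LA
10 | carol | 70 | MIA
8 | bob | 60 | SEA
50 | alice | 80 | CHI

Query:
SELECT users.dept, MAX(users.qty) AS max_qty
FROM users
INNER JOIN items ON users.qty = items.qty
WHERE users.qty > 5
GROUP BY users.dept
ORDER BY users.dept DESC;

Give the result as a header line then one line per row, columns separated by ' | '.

== RESULT ==
users.dept | max_qty
ops | 70

Derivation:
After JOIN items (7 rows):
users.rank | users.dept | users.qty | users.yr | items.name | items.qty
80 | ops | 5 | 1 | frank | 5
2 | ops | 70 | 3 | dave | 70
5 | ops | 1 | 6 | gina | 1
3 | ops | 10 | 7 | frank | 10
3 | ops | 10 | 7 | gina | 10
80 | hr | 5 | 3 | frank | 5
4 | fin | 3 | 5 | gina | 3
After WHERE (3 rows):
users.rank | users.dept | users.qty | users.yr | items.name | items.qty
2 | ops | 70 | 3 | dave | 70
3 | ops | 10 | 7 | frank | 10
3 | ops | 10 | 7 | gina | 10
After GROUP BY (1 rows):
users.dept | max_qty
ops | 70
After ORDER BY (1 rows):
users.dept | max_qty
ops | 70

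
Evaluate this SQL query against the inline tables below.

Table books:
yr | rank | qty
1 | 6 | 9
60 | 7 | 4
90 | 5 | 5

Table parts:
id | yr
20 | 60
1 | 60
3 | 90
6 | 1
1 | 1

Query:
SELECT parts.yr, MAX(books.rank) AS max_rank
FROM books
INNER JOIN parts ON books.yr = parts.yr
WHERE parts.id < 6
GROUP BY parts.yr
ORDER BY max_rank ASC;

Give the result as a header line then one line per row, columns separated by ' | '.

== RESULT ==
parts.yr | max_rank
90 | 5
1 | 6
60 | 7

Derivation:
After JOIN parts (5 rows):
books.yr | books.rank | books.qty | parts.id | parts.yr
1 | 6 | 9 | 6 | 1
1 | 6 | 9 | 1 | 1
60 | 7 | 4 | 20 | 60
60 | 7 | 4 | 1 | 60
90 | 5 | 5 | 3 | 90
After WHERE (3 rows):
books.yr | books.rank | books.qty | parts.id | parts.yr
1 | 6 | 9 | 1 | 1
60 | 7 | 4 | 1 | 60
90 | 5 | 5 | 3 | 90
After GROUP BY (3 rows):
parts.yr | max_rank
1 | 6
60 | 7
90 | 5
After ORDER BY (3 rows):
parts.yr | max_rank
90 | 5
1 | 6
60 | 7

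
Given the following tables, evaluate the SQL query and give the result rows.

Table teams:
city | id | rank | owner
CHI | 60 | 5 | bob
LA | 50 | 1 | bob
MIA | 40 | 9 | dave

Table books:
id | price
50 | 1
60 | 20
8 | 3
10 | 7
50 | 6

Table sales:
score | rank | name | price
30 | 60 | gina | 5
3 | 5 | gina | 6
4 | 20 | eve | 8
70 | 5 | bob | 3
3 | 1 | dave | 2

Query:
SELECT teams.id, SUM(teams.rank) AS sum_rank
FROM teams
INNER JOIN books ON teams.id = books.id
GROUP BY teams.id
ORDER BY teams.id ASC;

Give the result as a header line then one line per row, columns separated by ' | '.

After JOIN books (3 rows):
teams.city | teams.id | teams.rank | teams.owner | books.id | books.price
CHI | 60 | 5 | bob | 60 | 20
LA | 50 | 1 | bob | 50 | 1
LA | 50 | 1 | bob | 50 | 6
After GROUP BY (2 rows):
teams.id | sum_rank
60 | 5
50 | 2
After ORDER BY (2 rows):
teams.id | sum_rank
50 | 2
60 | 5

== RESULT ==
teams.id | sum_rank
50 | 2
60 | 5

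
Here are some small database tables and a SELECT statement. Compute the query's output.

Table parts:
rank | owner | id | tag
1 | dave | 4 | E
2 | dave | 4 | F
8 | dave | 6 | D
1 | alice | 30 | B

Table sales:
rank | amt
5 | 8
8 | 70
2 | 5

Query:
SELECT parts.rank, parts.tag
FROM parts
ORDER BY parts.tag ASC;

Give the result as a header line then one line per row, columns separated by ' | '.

== RESULT ==
parts.rank | parts.tag
1 | B
8 | D
1 | E
2 | F

Derivation:
After SELECT (4 rows):
parts.rank | parts.tag
1 | E
2 | F
8 | D
1 | B
After ORDER BY (4 rows):
parts.rank | parts.tag
1 | B
8 | D
1 | E
2 | F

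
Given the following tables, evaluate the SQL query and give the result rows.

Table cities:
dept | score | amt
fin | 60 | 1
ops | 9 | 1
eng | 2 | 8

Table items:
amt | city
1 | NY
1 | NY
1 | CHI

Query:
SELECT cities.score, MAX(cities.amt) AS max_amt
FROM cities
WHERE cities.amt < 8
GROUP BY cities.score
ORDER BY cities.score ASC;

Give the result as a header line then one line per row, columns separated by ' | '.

== RESULT ==
cities.score | max_amt
9 | 1
60 | 1

Derivation:
After WHERE (2 rows):
cities.dept | cities.score | cities.amt
fin | 60 | 1
ops | 9 | 1
After GROUP BY (2 rows):
cities.score | max_amt
60 | 1
9 | 1
After ORDER BY (2 rows):
cities.score | max_amt
9 | 1
60 | 1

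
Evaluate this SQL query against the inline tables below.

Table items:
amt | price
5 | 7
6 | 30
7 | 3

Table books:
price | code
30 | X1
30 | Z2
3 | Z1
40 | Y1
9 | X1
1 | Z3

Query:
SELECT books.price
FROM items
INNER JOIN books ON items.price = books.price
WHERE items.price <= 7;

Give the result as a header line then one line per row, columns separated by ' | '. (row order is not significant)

After JOIN books (3 rows):
items.amt | items.price | books.price | books.code
6 | 30 | 30 | X1
6 | 30 | 30 | Z2
7 | 3 | 3 | Z1
After WHERE (1 rows):
items.amt | items.price | books.price | books.code
7 | 3 | 3 | Z1
After SELECT (1 rows):
books.price
3

== RESULT ==
books.price
3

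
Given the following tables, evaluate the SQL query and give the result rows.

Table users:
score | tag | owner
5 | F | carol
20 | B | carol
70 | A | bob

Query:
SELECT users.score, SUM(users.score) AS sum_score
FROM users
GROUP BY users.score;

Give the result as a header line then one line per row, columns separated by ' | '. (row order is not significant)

== RESULT ==
users.score | sum_score
5 | 5
20 | 20
70 | 70

Derivation:
After GROUP BY (3 rows):
users.score | sum_score
5 | 5
20 | 20
70 | 70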